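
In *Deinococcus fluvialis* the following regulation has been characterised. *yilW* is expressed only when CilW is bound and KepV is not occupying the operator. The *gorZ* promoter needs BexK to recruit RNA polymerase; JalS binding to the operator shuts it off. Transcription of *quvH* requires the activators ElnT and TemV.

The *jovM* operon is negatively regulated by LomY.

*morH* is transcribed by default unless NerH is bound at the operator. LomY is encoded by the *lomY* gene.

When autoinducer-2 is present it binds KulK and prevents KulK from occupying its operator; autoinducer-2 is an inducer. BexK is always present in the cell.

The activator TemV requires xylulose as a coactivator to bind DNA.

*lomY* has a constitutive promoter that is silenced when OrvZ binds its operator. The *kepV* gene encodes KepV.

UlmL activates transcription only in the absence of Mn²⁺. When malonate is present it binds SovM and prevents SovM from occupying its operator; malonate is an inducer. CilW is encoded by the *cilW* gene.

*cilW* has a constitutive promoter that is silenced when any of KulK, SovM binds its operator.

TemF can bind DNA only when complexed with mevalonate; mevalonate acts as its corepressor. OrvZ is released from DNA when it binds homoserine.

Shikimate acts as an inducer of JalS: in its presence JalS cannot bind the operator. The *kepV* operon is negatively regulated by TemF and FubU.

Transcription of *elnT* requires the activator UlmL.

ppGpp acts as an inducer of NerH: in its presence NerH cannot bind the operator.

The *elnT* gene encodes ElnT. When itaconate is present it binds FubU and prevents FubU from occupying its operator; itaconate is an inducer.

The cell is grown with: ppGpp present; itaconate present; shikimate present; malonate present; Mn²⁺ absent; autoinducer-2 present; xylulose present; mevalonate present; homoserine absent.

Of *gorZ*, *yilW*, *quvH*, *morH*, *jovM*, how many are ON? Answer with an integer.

5

BexK is produced constitutively and is active.
Shikimate is present, so JalS is inactive.
No repressor is bound and BexK is active, so *gorZ* is transcribed.
→ *gorZ* is ON.
Mevalonate is present, so TemF is active.
Itaconate is present, so FubU is inactive.
With repressor TemF bound, *kepV* is not transcribed.
So KepV is not produced.
Autoinducer-2 is present, so KulK is inactive.
Malonate is present, so SovM is inactive.
With no repressor bound, *cilW* is transcribed.
So CilW is produced and active.
No repressor is bound and CilW is active, so *yilW* is transcribed.
→ *yilW* is ON.
Mn²⁺ is absent, so UlmL is active.
No repressor is bound and UlmL is active, so *elnT* is transcribed.
So ElnT is produced and active.
Xylulose is present, so TemV is active.
No repressor is bound and ElnT and TemV are active, so *quvH* is transcribed.
→ *quvH* is ON.
ppGpp is present, so NerH is inactive.
With no repressor bound, *morH* is transcribed.
→ *morH* is ON.
Homoserine is absent, so OrvZ is active.
With repressor OrvZ bound, *lomY* is not transcribed.
So LomY is not produced.
With no repressor bound, *jovM* is transcribed.
→ *jovM* is ON.
5 of the 5 genes are transcribed.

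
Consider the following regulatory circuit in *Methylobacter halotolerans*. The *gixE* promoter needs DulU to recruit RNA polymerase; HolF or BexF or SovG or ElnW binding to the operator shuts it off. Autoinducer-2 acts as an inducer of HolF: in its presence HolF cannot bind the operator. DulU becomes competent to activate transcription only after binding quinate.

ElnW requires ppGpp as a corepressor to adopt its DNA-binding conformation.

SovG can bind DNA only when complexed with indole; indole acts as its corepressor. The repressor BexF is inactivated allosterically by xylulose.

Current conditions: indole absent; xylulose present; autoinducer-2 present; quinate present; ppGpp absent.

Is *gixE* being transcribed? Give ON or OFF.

Autoinducer-2 is present, so HolF is inactive.
Xylulose is present, so BexF is inactive.
Quinate is present, so DulU is active.
Indole is absent, so SovG is inactive.
ppGpp is absent, so ElnW is inactive.
No repressor is bound and DulU is active, so *gixE* is transcribed.

ON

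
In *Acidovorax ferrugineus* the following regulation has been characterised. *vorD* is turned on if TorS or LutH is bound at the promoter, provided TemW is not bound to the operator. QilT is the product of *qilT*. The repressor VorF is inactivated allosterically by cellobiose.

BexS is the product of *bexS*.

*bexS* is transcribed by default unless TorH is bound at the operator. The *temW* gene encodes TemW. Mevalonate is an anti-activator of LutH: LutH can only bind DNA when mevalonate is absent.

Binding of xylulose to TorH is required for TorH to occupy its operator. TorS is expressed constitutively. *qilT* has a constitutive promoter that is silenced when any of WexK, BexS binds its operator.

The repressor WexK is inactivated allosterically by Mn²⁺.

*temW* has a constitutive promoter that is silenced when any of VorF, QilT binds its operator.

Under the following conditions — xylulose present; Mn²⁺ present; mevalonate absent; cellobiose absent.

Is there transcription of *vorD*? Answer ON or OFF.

TorS is produced constitutively and is active.
Cellobiose is absent, so VorF is active.
Mn²⁺ is present, so WexK is inactive.
Xylulose is present, so TorH is active.
With repressor TorH bound, *bexS* is not transcribed.
So BexS is not produced.
With no repressor bound, *qilT* is transcribed.
So QilT is produced and active.
With repressor VorF bound, *temW* is not transcribed.
So TemW is not produced.
Mevalonate is absent, so LutH is active.
Activator TorS is present, so *vorD* is transcribed.

ON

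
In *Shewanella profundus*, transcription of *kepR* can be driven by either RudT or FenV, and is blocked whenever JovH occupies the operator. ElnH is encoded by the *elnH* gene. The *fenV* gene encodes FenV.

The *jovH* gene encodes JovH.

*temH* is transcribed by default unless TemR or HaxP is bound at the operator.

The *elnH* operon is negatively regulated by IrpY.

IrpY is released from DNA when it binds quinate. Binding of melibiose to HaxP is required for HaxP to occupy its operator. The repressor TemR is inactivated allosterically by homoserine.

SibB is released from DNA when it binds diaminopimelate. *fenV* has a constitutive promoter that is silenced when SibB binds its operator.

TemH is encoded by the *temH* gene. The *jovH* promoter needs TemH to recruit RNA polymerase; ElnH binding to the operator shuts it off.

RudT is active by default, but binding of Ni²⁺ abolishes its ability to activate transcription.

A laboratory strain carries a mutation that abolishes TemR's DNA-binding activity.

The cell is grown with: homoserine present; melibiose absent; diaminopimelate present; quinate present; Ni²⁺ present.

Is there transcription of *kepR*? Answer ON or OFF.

TemR is non-functional in this strain, so it has no effect.
Melibiose is absent, so HaxP is inactive.
With no repressor bound, *temH* is transcribed.
So TemH is produced and active.
Quinate is present, so IrpY is inactive.
With no repressor bound, *elnH* is transcribed.
So ElnH is produced and active.
With repressor ElnH bound, *jovH* is not transcribed.
So JovH is not produced.
Ni²⁺ is present, so RudT is inactive.
Diaminopimelate is present, so SibB is inactive.
With no repressor bound, *fenV* is transcribed.
So FenV is produced and active.
Activator FenV is present, so *kepR* is transcribed.

ON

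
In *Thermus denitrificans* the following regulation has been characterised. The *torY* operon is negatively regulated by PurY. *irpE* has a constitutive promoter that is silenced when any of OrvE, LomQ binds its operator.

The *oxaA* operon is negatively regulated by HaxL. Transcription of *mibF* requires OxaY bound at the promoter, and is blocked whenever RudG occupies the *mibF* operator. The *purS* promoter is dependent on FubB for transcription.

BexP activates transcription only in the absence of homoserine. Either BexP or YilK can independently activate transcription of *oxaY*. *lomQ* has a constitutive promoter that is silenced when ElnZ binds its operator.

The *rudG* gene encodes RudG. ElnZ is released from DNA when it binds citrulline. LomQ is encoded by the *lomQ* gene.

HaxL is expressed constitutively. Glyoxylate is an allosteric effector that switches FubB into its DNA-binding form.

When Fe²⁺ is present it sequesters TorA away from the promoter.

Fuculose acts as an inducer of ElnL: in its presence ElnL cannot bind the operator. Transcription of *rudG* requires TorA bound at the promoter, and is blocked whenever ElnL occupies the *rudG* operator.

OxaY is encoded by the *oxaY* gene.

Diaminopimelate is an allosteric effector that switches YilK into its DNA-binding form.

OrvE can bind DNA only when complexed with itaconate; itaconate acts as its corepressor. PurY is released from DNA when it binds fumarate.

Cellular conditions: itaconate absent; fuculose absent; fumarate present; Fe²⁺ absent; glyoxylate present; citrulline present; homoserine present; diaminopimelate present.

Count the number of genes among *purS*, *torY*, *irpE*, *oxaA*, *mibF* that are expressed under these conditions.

Glyoxylate is present, so FubB is active.
No repressor is bound and FubB is active, so *purS* is transcribed.
→ *purS* is ON.
Fumarate is present, so PurY is inactive.
With no repressor bound, *torY* is transcribed.
→ *torY* is ON.
Itaconate is absent, so OrvE is inactive.
Citrulline is present, so ElnZ is inactive.
With no repressor bound, *lomQ* is transcribed.
So LomQ is produced and active.
With repressor LomQ bound, *irpE* is not transcribed.
→ *irpE* is OFF.
HaxL is produced constitutively and is active.
With repressor HaxL bound, *oxaA* is not transcribed.
→ *oxaA* is OFF.
Fe²⁺ is absent, so TorA is active.
Fuculose is absent, so ElnL is active.
With repressor ElnL bound, *rudG* is not transcribed.
So RudG is not produced.
Homoserine is present, so BexP is inactive.
Diaminopimelate is present, so YilK is active.
Activator YilK is present, so *oxaY* is transcribed.
So OxaY is produced and active.
No repressor is bound and OxaY is active, so *mibF* is transcribed.
→ *mibF* is ON.
3 of the 5 genes are transcribed.

3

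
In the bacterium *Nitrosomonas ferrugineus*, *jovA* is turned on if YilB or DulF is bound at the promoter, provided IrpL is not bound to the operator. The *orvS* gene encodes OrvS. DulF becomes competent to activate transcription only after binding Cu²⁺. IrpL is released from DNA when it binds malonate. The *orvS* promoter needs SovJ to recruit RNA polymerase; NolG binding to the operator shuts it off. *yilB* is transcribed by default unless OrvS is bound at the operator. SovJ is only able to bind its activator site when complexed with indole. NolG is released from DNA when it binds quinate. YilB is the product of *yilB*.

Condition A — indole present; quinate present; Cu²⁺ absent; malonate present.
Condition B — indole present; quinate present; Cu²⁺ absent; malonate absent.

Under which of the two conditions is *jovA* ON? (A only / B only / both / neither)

Condition A:
Indole is present, so SovJ is active.
Quinate is present, so NolG is inactive.
No repressor is bound and SovJ is active, so *orvS* is transcribed.
So OrvS is produced and active.
With repressor OrvS bound, *yilB* is not transcribed.
So YilB is not produced.
Cu²⁺ is absent, so DulF is inactive.
Malonate is present, so IrpL is inactive.
No activator is available at the *jovA* promoter, so *jovA* is not transcribed.
→ *jovA* is OFF in A.
Condition B:
Indole is present, so SovJ is active.
Quinate is present, so NolG is inactive.
No repressor is bound and SovJ is active, so *orvS* is transcribed.
So OrvS is produced and active.
With repressor OrvS bound, *yilB* is not transcribed.
So YilB is not produced.
Cu²⁺ is absent, so DulF is inactive.
Malonate is absent, so IrpL is active.
With repressor IrpL bound, *jovA* is not transcribed.
→ *jovA* is OFF in B.

neither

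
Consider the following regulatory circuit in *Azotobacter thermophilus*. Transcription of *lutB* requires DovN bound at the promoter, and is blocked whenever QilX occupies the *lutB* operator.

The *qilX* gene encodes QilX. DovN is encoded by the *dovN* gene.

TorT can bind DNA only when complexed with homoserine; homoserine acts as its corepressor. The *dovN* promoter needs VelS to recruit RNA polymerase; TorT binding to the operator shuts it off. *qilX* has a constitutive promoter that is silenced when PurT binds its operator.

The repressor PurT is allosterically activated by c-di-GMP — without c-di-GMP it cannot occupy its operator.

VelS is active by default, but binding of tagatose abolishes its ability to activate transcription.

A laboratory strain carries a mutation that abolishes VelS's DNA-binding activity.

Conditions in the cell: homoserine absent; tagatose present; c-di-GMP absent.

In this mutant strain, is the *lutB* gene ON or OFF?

OFF

c-di-GMP is absent, so PurT is inactive.
With no repressor bound, *qilX* is transcribed.
So QilX is produced and active.
Homoserine is absent, so TorT is inactive.
VelS is non-functional in this strain, so it has no effect.
Required activator VelS is absent, so *dovN* is not transcribed.
So DovN is not produced.
With repressor QilX bound, *lutB* is not transcribed.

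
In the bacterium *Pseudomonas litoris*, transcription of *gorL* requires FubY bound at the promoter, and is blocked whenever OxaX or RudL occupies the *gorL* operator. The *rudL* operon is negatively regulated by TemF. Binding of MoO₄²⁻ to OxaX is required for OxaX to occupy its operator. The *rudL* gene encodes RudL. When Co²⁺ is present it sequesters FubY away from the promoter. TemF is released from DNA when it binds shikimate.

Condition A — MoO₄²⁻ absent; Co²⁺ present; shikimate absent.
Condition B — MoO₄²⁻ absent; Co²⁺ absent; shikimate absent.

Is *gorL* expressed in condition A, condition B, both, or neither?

Condition A:
MoO₄²⁻ is absent, so OxaX is inactive.
Co²⁺ is present, so FubY is inactive.
Shikimate is absent, so TemF is active.
With repressor TemF bound, *rudL* is not transcribed.
So RudL is not produced.
Required activator FubY is absent, so *gorL* is not transcribed.
→ *gorL* is OFF in A.
Condition B:
MoO₄²⁻ is absent, so OxaX is inactive.
Co²⁺ is absent, so FubY is active.
Shikimate is absent, so TemF is active.
With repressor TemF bound, *rudL* is not transcribed.
So RudL is not produced.
No repressor is bound and FubY is active, so *gorL* is transcribed.
→ *gorL* is ON in B.

B only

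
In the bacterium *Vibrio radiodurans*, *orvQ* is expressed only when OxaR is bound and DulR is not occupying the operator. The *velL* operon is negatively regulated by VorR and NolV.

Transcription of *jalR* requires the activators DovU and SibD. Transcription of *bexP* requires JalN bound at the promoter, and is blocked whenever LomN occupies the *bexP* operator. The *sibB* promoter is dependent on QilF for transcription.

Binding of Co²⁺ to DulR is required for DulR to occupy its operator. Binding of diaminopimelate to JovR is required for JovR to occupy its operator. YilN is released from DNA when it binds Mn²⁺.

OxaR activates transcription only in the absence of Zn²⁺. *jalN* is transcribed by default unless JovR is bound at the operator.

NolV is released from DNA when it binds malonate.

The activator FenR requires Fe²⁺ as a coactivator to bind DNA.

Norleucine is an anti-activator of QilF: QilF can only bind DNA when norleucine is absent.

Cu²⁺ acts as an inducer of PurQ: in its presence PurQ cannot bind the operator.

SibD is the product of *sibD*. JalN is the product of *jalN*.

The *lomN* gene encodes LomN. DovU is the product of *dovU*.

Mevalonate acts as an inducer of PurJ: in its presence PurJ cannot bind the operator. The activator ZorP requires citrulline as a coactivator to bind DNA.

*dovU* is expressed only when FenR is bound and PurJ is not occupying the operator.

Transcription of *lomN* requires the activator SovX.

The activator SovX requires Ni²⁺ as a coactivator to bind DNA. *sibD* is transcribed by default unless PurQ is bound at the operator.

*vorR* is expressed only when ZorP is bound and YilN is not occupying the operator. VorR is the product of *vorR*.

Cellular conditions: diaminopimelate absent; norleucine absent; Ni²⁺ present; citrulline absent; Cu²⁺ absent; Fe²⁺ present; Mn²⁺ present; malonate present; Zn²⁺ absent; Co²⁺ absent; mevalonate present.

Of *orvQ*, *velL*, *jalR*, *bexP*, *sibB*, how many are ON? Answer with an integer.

Co²⁺ is absent, so DulR is inactive.
Zn²⁺ is absent, so OxaR is active.
No repressor is bound and OxaR is active, so *orvQ* is transcribed.
→ *orvQ* is ON.
Mn²⁺ is present, so YilN is inactive.
Citrulline is absent, so ZorP is inactive.
Required activator ZorP is absent, so *vorR* is not transcribed.
So VorR is not produced.
Malonate is present, so NolV is inactive.
With no repressor bound, *velL* is transcribed.
→ *velL* is ON.
Mevalonate is present, so PurJ is inactive.
Fe²⁺ is present, so FenR is active.
No repressor is bound and FenR is active, so *dovU* is transcribed.
So DovU is produced and active.
Cu²⁺ is absent, so PurQ is active.
With repressor PurQ bound, *sibD* is not transcribed.
So SibD is not produced.
Required activator SibD is absent, so *jalR* is not transcribed.
→ *jalR* is OFF.
Diaminopimelate is absent, so JovR is inactive.
With no repressor bound, *jalN* is transcribed.
So JalN is produced and active.
Ni²⁺ is present, so SovX is active.
No repressor is bound and SovX is active, so *lomN* is transcribed.
So LomN is produced and active.
With repressor LomN bound, *bexP* is not transcribed.
→ *bexP* is OFF.
Norleucine is absent, so QilF is active.
No repressor is bound and QilF is active, so *sibB* is transcribed.
→ *sibB* is ON.
3 of the 5 genes are transcribed.

3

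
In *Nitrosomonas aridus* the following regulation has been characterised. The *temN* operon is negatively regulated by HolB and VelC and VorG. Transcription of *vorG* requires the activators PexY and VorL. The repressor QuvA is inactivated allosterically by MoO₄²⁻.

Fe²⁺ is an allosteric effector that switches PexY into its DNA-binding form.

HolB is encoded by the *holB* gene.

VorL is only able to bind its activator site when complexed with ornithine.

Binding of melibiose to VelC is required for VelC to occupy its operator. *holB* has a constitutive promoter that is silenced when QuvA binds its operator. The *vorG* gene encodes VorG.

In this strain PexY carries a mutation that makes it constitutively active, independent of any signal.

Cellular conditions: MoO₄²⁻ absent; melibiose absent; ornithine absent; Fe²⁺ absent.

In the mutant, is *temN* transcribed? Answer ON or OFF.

ON

MoO₄²⁻ is absent, so QuvA is active.
With repressor QuvA bound, *holB* is not transcribed.
So HolB is not produced.
Melibiose is absent, so VelC is inactive.
PexY is constitutively active in this strain.
Ornithine is absent, so VorL is inactive.
Required activator VorL is absent, so *vorG* is not transcribed.
So VorG is not produced.
With no repressor bound, *temN* is transcribed.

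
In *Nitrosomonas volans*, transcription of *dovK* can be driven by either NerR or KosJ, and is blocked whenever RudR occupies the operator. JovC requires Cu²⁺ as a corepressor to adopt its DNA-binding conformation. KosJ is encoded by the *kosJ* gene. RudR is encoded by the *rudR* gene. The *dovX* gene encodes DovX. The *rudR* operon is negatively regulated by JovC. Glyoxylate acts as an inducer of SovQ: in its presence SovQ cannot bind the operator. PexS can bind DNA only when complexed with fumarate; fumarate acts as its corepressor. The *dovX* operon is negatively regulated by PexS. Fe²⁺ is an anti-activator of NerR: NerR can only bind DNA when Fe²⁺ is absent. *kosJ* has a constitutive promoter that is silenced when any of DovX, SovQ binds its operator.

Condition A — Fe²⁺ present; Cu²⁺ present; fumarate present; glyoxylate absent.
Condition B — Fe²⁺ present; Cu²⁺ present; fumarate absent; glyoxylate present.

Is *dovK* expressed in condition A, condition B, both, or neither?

Condition A:
Fe²⁺ is present, so NerR is inactive.
Cu²⁺ is present, so JovC is active.
With repressor JovC bound, *rudR* is not transcribed.
So RudR is not produced.
Fumarate is present, so PexS is active.
With repressor PexS bound, *dovX* is not transcribed.
So DovX is not produced.
Glyoxylate is absent, so SovQ is active.
With repressor SovQ bound, *kosJ* is not transcribed.
So KosJ is not produced.
No activator is available at the *dovK* promoter, so *dovK* is not transcribed.
→ *dovK* is OFF in A.
Condition B:
Fe²⁺ is present, so NerR is inactive.
Cu²⁺ is present, so JovC is active.
With repressor JovC bound, *rudR* is not transcribed.
So RudR is not produced.
Fumarate is absent, so PexS is inactive.
With no repressor bound, *dovX* is transcribed.
So DovX is produced and active.
Glyoxylate is present, so SovQ is inactive.
With repressor DovX bound, *kosJ* is not transcribed.
So KosJ is not produced.
No activator is available at the *dovK* promoter, so *dovK* is not transcribed.
→ *dovK* is OFF in B.

neither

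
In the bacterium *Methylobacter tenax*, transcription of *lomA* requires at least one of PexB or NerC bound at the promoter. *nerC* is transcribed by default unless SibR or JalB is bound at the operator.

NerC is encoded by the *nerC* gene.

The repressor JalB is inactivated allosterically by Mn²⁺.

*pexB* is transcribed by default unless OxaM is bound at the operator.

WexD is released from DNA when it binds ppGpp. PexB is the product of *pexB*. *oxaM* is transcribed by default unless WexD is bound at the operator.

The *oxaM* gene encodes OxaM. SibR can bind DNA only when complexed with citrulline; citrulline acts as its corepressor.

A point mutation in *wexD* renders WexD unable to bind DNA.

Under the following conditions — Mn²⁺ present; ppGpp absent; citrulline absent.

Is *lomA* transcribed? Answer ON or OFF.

ON

WexD is non-functional in this strain, so it has no effect.
With no repressor bound, *oxaM* is transcribed.
So OxaM is produced and active.
With repressor OxaM bound, *pexB* is not transcribed.
So PexB is not produced.
Citrulline is absent, so SibR is inactive.
Mn²⁺ is present, so JalB is inactive.
With no repressor bound, *nerC* is transcribed.
So NerC is produced and active.
Activator NerC is present, so *lomA* is transcribed.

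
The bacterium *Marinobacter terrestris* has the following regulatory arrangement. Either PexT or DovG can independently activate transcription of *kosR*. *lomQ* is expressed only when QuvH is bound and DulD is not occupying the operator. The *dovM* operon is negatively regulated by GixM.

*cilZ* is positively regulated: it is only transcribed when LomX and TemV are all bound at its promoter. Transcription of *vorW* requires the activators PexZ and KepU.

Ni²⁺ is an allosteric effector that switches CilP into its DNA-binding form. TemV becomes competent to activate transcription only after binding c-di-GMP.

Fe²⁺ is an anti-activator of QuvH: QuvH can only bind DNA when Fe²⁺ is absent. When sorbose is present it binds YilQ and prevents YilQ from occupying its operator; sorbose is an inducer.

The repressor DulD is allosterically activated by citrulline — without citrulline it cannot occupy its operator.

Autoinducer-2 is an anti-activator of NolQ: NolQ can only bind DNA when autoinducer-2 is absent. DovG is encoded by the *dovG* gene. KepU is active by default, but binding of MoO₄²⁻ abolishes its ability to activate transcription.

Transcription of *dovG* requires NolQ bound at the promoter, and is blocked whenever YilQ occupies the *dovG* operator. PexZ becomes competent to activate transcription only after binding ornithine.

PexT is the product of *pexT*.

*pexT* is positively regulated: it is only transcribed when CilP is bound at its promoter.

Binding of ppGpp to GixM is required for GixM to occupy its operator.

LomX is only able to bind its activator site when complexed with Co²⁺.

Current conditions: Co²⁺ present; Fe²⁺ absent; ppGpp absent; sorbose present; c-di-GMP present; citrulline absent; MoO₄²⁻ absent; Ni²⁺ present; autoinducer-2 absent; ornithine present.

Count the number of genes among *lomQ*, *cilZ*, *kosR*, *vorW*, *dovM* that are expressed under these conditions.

Fe²⁺ is absent, so QuvH is active.
Citrulline is absent, so DulD is inactive.
No repressor is bound and QuvH is active, so *lomQ* is transcribed.
→ *lomQ* is ON.
Co²⁺ is present, so LomX is active.
c-di-GMP is present, so TemV is active.
No repressor is bound and LomX and TemV are active, so *cilZ* is transcribed.
→ *cilZ* is ON.
Ni²⁺ is present, so CilP is active.
No repressor is bound and CilP is active, so *pexT* is transcribed.
So PexT is produced and active.
Autoinducer-2 is absent, so NolQ is active.
Sorbose is present, so YilQ is inactive.
No repressor is bound and NolQ is active, so *dovG* is transcribed.
So DovG is produced and active.
Activator PexT is present, so *kosR* is transcribed.
→ *kosR* is ON.
Ornithine is present, so PexZ is active.
MoO₄²⁻ is absent, so KepU is active.
No repressor is bound and PexZ and KepU are active, so *vorW* is transcribed.
→ *vorW* is ON.
ppGpp is absent, so GixM is inactive.
With no repressor bound, *dovM* is transcribed.
→ *dovM* is ON.
5 of the 5 genes are transcribed.

5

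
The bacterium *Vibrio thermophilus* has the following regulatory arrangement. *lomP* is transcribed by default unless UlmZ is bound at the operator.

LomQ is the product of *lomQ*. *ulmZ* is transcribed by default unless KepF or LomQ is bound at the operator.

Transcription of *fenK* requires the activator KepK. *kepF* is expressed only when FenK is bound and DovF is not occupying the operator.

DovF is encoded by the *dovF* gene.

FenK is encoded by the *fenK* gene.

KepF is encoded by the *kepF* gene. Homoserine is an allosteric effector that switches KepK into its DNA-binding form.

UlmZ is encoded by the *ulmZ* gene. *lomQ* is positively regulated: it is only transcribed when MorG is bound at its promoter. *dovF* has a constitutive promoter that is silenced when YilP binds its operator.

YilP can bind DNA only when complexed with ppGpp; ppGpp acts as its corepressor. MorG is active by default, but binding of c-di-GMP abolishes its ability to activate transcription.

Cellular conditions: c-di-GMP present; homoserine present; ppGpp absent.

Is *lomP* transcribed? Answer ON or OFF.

OFF

ppGpp is absent, so YilP is inactive.
With no repressor bound, *dovF* is transcribed.
So DovF is produced and active.
Homoserine is present, so KepK is active.
No repressor is bound and KepK is active, so *fenK* is transcribed.
So FenK is produced and active.
With repressor DovF bound, *kepF* is not transcribed.
So KepF is not produced.
c-di-GMP is present, so MorG is inactive.
Required activator MorG is absent, so *lomQ* is not transcribed.
So LomQ is not produced.
With no repressor bound, *ulmZ* is transcribed.
So UlmZ is produced and active.
With repressor UlmZ bound, *lomP* is not transcribed.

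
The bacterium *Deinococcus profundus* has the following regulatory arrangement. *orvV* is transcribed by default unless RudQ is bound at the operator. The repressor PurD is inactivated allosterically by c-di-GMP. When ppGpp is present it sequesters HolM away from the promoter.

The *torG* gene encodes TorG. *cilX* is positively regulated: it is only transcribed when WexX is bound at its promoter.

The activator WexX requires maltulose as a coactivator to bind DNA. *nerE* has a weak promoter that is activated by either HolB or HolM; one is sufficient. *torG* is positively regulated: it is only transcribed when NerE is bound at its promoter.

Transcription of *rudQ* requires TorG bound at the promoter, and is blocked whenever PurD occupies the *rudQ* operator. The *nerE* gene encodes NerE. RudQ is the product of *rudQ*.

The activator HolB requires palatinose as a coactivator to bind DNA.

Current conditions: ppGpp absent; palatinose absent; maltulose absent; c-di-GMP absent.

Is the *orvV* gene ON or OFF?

ON

Palatinose is absent, so HolB is inactive.
ppGpp is absent, so HolM is active.
Activator HolM is present, so *nerE* is transcribed.
So NerE is produced and active.
No repressor is bound and NerE is active, so *torG* is transcribed.
So TorG is produced and active.
c-di-GMP is absent, so PurD is active.
With repressor PurD bound, *rudQ* is not transcribed.
So RudQ is not produced.
With no repressor bound, *orvV* is transcribed.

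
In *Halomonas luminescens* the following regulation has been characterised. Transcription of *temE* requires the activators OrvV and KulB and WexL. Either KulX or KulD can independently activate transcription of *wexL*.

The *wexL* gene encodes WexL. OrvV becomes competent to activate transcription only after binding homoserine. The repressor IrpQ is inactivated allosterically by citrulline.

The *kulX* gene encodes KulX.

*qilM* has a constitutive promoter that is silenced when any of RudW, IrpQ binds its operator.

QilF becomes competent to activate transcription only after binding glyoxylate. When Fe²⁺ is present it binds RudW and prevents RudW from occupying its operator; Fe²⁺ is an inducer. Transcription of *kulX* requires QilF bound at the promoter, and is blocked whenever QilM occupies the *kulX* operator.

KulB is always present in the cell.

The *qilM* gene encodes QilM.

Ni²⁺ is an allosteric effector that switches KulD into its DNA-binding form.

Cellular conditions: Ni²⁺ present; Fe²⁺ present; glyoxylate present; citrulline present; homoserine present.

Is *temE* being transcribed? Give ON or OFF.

ON

Homoserine is present, so OrvV is active.
KulB is produced constitutively and is active.
Fe²⁺ is present, so RudW is inactive.
Citrulline is present, so IrpQ is inactive.
With no repressor bound, *qilM* is transcribed.
So QilM is produced and active.
Glyoxylate is present, so QilF is active.
With repressor QilM bound, *kulX* is not transcribed.
So KulX is not produced.
Ni²⁺ is present, so KulD is active.
Activator KulD is present, so *wexL* is transcribed.
So WexL is produced and active.
No repressor is bound and OrvV and KulB and WexL are active, so *temE* is transcribed.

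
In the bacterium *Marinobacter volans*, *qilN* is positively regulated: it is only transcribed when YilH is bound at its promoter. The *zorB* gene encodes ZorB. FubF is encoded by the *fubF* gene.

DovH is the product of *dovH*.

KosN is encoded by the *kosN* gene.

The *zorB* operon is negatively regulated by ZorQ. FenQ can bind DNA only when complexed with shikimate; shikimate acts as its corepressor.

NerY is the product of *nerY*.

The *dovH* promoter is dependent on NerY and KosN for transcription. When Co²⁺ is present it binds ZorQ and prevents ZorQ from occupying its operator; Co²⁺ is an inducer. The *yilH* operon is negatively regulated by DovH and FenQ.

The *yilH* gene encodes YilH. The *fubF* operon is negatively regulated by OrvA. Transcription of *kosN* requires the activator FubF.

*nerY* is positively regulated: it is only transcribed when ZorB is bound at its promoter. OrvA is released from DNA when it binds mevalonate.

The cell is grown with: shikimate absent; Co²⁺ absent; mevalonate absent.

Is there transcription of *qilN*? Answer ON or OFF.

ON

Co²⁺ is absent, so ZorQ is active.
With repressor ZorQ bound, *zorB* is not transcribed.
So ZorB is not produced.
Required activator ZorB is absent, so *nerY* is not transcribed.
So NerY is not produced.
Mevalonate is absent, so OrvA is active.
With repressor OrvA bound, *fubF* is not transcribed.
So FubF is not produced.
Required activator FubF is absent, so *kosN* is not transcribed.
So KosN is not produced.
Required activator NerY is absent, so *dovH* is not transcribed.
So DovH is not produced.
Shikimate is absent, so FenQ is inactive.
With no repressor bound, *yilH* is transcribed.
So YilH is produced and active.
No repressor is bound and YilH is active, so *qilN* is transcribed.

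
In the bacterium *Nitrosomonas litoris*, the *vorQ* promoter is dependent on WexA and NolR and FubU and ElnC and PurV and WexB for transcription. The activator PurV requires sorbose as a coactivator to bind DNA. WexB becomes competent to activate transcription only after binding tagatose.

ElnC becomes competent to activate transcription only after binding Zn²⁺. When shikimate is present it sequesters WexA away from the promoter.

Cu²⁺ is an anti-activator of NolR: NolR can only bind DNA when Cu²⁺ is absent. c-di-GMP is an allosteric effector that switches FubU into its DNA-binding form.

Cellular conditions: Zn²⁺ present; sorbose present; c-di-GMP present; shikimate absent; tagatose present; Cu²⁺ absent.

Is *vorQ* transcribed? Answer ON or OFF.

Shikimate is absent, so WexA is active.
Cu²⁺ is absent, so NolR is active.
c-di-GMP is present, so FubU is active.
Zn²⁺ is present, so ElnC is active.
Sorbose is present, so PurV is active.
Tagatose is present, so WexB is active.
No repressor is bound and WexA and NolR and FubU and ElnC and PurV and WexB are active, so *vorQ* is transcribed.

ON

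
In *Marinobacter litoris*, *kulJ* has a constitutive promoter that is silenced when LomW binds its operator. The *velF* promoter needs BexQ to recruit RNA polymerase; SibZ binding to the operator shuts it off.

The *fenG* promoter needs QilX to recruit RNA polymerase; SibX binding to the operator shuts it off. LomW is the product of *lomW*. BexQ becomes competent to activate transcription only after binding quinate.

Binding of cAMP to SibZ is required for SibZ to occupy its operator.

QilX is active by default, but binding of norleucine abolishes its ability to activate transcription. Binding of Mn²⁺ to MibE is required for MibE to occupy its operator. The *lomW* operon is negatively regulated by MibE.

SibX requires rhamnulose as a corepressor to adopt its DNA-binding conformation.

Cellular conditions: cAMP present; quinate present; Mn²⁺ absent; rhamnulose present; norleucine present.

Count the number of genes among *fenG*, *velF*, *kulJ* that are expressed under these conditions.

Norleucine is present, so QilX is inactive.
Rhamnulose is present, so SibX is active.
With repressor SibX bound, *fenG* is not transcribed.
→ *fenG* is OFF.
Quinate is present, so BexQ is active.
cAMP is present, so SibZ is active.
With repressor SibZ bound, *velF* is not transcribed.
→ *velF* is OFF.
Mn²⁺ is absent, so MibE is inactive.
With no repressor bound, *lomW* is transcribed.
So LomW is produced and active.
With repressor LomW bound, *kulJ* is not transcribed.
→ *kulJ* is OFF.
0 of the 3 genes are transcribed.

0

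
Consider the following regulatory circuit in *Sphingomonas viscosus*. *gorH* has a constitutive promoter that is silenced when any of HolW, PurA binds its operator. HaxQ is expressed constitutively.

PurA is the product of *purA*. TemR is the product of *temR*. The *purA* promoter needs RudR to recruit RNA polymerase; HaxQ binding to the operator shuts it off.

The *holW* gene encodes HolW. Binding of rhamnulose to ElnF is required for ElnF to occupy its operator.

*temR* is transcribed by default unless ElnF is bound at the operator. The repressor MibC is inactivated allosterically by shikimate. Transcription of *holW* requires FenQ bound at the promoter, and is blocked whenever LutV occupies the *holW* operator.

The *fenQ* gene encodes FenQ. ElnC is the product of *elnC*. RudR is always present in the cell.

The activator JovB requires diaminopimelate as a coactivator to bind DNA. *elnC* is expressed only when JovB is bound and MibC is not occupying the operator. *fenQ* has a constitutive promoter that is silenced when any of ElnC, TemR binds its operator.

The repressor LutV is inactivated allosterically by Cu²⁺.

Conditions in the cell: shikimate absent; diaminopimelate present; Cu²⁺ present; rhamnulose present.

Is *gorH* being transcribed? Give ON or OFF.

OFF

Shikimate is absent, so MibC is active.
Diaminopimelate is present, so JovB is active.
With repressor MibC bound, *elnC* is not transcribed.
So ElnC is not produced.
Rhamnulose is present, so ElnF is active.
With repressor ElnF bound, *temR* is not transcribed.
So TemR is not produced.
With no repressor bound, *fenQ* is transcribed.
So FenQ is produced and active.
Cu²⁺ is present, so LutV is inactive.
No repressor is bound and FenQ is active, so *holW* is transcribed.
So HolW is produced and active.
HaxQ is produced constitutively and is active.
RudR is produced constitutively and is active.
With repressor HaxQ bound, *purA* is not transcribed.
So PurA is not produced.
With repressor HolW bound, *gorH* is not transcribed.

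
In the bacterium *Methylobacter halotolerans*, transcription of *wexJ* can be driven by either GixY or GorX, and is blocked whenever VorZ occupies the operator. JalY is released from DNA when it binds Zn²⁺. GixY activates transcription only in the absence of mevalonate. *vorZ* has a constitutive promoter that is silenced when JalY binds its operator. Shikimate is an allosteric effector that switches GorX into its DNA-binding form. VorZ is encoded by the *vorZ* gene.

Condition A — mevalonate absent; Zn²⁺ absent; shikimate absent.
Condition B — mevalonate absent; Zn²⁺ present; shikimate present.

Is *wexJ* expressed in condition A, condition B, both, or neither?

A only

Condition A:
Mevalonate is absent, so GixY is active.
Zn²⁺ is absent, so JalY is active.
With repressor JalY bound, *vorZ* is not transcribed.
So VorZ is not produced.
Shikimate is absent, so GorX is inactive.
Activator GixY is present, so *wexJ* is transcribed.
→ *wexJ* is ON in A.
Condition B:
Mevalonate is absent, so GixY is active.
Zn²⁺ is present, so JalY is inactive.
With no repressor bound, *vorZ* is transcribed.
So VorZ is produced and active.
Shikimate is present, so GorX is active.
With repressor VorZ bound, *wexJ* is not transcribed.
→ *wexJ* is OFF in B.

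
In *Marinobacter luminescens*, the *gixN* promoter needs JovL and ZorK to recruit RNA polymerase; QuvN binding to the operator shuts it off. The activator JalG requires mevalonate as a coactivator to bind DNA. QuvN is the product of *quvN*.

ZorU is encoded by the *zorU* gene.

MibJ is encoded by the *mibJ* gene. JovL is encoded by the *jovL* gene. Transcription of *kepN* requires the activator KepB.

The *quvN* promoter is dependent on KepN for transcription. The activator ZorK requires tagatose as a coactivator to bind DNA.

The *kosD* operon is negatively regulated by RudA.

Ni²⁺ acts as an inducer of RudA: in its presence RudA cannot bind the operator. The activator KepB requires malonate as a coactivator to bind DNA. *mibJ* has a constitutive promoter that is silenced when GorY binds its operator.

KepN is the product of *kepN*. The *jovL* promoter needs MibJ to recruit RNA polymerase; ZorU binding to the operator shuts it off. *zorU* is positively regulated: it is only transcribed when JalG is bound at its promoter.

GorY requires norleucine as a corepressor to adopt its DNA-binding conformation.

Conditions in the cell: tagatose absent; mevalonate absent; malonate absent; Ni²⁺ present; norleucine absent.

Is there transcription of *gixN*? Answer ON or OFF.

Malonate is absent, so KepB is inactive.
Required activator KepB is absent, so *kepN* is not transcribed.
So KepN is not produced.
Required activator KepN is absent, so *quvN* is not transcribed.
So QuvN is not produced.
Norleucine is absent, so GorY is inactive.
With no repressor bound, *mibJ* is transcribed.
So MibJ is produced and active.
Mevalonate is absent, so JalG is inactive.
Required activator JalG is absent, so *zorU* is not transcribed.
So ZorU is not produced.
No repressor is bound and MibJ is active, so *jovL* is transcribed.
So JovL is produced and active.
Tagatose is absent, so ZorK is inactive.
Required activator ZorK is absent, so *gixN* is not transcribed.

OFF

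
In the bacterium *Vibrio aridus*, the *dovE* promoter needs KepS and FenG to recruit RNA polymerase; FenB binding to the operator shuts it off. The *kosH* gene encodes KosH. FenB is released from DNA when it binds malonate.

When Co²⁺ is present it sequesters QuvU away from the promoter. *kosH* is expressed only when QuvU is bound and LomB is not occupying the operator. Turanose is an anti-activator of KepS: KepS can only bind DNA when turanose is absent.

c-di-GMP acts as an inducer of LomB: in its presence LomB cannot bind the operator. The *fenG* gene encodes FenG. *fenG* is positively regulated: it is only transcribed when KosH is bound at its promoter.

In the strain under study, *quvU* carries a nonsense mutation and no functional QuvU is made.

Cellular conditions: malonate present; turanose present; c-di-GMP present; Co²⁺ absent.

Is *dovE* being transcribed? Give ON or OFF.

OFF

Malonate is present, so FenB is inactive.
Turanose is present, so KepS is inactive.
QuvU is non-functional in this strain, so it has no effect.
c-di-GMP is present, so LomB is inactive.
Required activator QuvU is absent, so *kosH* is not transcribed.
So KosH is not produced.
Required activator KosH is absent, so *fenG* is not transcribed.
So FenG is not produced.
Required activator KepS is absent, so *dovE* is not transcribed.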